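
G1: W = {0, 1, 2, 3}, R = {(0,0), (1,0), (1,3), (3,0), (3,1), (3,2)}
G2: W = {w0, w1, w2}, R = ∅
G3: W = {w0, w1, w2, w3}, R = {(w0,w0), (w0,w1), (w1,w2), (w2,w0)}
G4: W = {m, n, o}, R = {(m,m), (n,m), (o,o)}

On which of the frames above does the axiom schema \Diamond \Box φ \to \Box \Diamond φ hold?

Frame correspondent (Sahlqvist): \forall x \forall y \forall z (Rxy \wedge Rxz \to \exists w (Ryw \wedge Rzw)) — i.e. convergence.
G1: fails — R32 and R32 but 2 and 2 have no common successor.
G2: holds.
G3: fails — Rw0w1 and Rw0w0 but w1 and w0 have no common successor.
G4: holds.
Valid on: G2, G4.

G2, G4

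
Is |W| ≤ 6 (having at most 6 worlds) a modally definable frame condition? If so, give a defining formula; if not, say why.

Not modally definable

Modal frame validity is preserved under disjoint unions.
Any modal formula valid on each of 7 disjoint one-world frames is valid on their disjoint union (validity is preserved under disjoint unions). Each one-world frame has |W|=1≤6, but the union has |W|=7.
So the class is not modally definable.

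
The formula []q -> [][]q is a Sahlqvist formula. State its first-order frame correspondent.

This is the 4 axiom.
Its frame correspondent is transitivity — forall x forall y forall z (Rxy & Ryz -> Rxz).

transitivity: forall x forall y forall z (Rxy & Ryz -> Rxz)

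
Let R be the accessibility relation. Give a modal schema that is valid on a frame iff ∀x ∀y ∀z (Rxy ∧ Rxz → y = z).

A defining formula is ◇s → □s (the CD axiom).
Suppose ◇s→□s is valid. Take Rxy, Rxz and set V(s)={y}. Then ◇s at x, so □s at x, so s at z, i.e. z=y.

◇s → □s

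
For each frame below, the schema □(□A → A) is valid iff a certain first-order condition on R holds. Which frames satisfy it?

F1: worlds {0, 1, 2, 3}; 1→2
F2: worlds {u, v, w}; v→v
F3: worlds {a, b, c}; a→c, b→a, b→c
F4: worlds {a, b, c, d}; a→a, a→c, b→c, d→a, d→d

The schema corresponds to shift-reflexivity: ∀x ∀y (Rxy → Ryy).
F1: fails — R12 but not R22.
F2: satisfies the condition.
F3: fails — Rac but not Rcc.
F4: fails — Rbc but not Rcc.

F2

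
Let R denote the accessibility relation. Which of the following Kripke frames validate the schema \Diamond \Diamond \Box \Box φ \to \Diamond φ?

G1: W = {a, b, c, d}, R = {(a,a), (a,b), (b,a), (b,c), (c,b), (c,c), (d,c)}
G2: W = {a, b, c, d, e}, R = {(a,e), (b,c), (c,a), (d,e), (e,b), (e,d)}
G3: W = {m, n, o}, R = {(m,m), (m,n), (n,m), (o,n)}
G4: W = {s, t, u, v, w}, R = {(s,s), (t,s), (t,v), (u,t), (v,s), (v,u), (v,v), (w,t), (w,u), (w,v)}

G1, G3

Frame correspondent (Sahlqvist): \forall x \forall y (x R^2 y \to \exists w (y R^2 w \wedge xRw)) — i.e. a generalized confluence (Geach) condition.
G1: ✓.
G2: fails — aR²b but no w with bR²w and aRw.
G3: ✓.
G4: fails — uR²s but no w* with sR²w* and uRw*.
Valid on: G1, G3.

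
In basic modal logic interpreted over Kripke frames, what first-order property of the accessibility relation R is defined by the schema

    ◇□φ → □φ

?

This is frame-equivalent to ◇φ → □◇φ (substitute ¬φ for φ and contrapose).
Suppose ◇φ→□◇φ is valid. Take Rxy, Rxz and set V(φ)={y}. Then ◇φ at x, so □◇φ at x, so ◇φ at z, so some w with Rzw has φ; w=y, i.e. Rzy. By symmetry of the argument, Ryz.
Conversely, on a frame with the Euclidean property the schema holds at every world under every valuation.
Frame condition: ∀x ∀y ∀z (Rxy ∧ Rxz → Ryz).

the Euclidean property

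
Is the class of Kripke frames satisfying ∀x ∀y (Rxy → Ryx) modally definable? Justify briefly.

Yes, by p → □◇p

This is a Sahlqvist condition; the B axiom p → □◇p defines it.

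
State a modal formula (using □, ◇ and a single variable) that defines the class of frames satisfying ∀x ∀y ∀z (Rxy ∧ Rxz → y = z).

The condition is partial functionality. The CD schema ◇s → □s defines it.
Suppose ◇s→□s is valid. Take Rxy, Rxz and set V(s)={y}. Then ◇s at x, so □s at x, so s at z, i.e. z=y.

◇s → □s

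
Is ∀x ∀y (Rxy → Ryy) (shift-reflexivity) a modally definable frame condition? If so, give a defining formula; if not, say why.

Definable; □(□r → r) defines it

This is a Sahlqvist condition; the T□ axiom □(□r → r) defines it.
Suppose □(□r→r) is valid. Take Rxy and set V(r)={w : Ryw}. Then at y, □r holds; since □(□r→r) at x, □r→r at y, so r at y, i.e. Ryy.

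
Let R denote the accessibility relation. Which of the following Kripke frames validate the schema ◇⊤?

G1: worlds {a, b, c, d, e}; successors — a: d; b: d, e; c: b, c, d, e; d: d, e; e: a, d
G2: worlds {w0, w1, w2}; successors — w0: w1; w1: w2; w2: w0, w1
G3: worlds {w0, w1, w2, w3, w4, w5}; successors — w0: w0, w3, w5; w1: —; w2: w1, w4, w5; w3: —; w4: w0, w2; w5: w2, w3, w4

This is the axiom for seriality; its first-order frame correspondent is ∀x ∃y Rxy.
G1: ✓.
G2: ✓.
G3: fails — world w1 has no successor.

G1, G2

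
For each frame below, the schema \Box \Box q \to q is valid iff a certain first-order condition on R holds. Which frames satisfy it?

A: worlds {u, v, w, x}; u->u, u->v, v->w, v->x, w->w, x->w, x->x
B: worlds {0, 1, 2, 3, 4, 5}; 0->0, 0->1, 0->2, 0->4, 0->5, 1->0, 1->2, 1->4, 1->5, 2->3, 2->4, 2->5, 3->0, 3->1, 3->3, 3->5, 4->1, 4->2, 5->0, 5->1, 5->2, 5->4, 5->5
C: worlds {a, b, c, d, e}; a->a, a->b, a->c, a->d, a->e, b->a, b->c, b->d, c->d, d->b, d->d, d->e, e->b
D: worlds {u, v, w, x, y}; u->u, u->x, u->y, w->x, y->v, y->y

This is the axiom for a generalized confluence (Geach) condition; its first-order frame correspondent is \forall x \exists w (x R^2 w \wedge x = w).
A: fails — at v but no t with vR²t and v=t.
B: holds.
C: fails — at c but no w with cR²w and c=w.
D: fails — at v but no t with vR²t and v=t.

B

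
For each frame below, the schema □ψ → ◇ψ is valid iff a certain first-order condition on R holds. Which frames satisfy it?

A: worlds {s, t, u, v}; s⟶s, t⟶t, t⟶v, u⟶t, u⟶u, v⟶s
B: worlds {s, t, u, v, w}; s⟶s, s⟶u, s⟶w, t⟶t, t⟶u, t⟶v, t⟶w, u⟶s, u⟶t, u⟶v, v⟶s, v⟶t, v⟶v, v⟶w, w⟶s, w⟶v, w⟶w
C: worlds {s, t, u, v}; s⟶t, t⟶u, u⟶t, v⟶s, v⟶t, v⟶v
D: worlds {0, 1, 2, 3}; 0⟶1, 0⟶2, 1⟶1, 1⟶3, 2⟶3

A, B, C

The schema corresponds to seriality: ∀x ∃y Rxy.
A: holds.
B: holds.
C: holds.
D: fails — world 3 has no successor.
Valid on: A, B, C.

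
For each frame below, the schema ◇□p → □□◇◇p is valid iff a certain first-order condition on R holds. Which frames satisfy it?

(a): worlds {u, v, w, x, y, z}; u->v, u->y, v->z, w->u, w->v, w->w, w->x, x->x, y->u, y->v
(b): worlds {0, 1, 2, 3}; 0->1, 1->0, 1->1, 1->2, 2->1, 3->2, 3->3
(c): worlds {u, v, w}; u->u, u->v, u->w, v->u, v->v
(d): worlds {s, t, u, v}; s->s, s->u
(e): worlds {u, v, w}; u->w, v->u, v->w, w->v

(b)

This is the axiom for a generalized confluence (Geach) condition; its first-order frame correspondent is ∀x ∀y ∀z ((xRy ∧ xR²z) → ∃w (yRw ∧ zR²w)).
(a): fails — uRv, uR²v but no t with vRt and vR²t.
(b): condition met.
(c): fails — uRu, uR²w but no t with uRt and wR²t.
(d): fails — sRs, sR²u but no w with sRw and uR²w.
(e): fails — vRw, vR²w but no t with wRt and wR²t.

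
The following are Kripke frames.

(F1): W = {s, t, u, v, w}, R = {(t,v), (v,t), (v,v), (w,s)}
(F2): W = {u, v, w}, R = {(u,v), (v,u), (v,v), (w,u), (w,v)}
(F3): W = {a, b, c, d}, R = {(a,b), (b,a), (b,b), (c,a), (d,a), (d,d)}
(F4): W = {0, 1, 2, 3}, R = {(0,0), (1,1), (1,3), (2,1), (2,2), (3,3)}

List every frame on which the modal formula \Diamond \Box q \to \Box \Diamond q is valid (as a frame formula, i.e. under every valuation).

Frame correspondent (Sahlqvist): \forall x \forall y \forall z (Rxy \wedge Rxz \to \exists w (Ryw \wedge Rzw)) — i.e. convergence.
(F1): fails — Rws and Rws but s and s have no common successor.
(F2): condition met.
(F3): fails — Rdd and Rda but d and a have no common successor.
(F4): condition met.
Valid on: (F2), (F4).

(F2), (F4)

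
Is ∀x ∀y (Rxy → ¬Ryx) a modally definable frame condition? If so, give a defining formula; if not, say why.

Modal frame validity is preserved under surjective bounded morphisms.
The 5-cycle (worlds a,b,c,d,e with a→b→c→d→e→a) is asymmetric. Mapping every world to a single reflexive point • is a surjective bounded morphism, and the reflexive point is not asymmetric (R•• but asymmetry requires ¬R••).
Hence asymmetry is not modally definable.

No — not modally definable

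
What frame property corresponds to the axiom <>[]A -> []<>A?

convergence

Suppose ◇□A→□◇A is valid. Take Rxy, Rxz and set V(A)={w : Ryw}. Then □A at y so ◇□A at x, so □◇A at x, so ◇A at z, giving w with Rzw and Ryw.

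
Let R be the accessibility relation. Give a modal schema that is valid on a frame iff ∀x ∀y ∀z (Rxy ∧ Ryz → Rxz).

A defining formula is □ψ → □□ψ (the 4 axiom).
Suppose □ψ→□□ψ is valid. Take Rxy, Ryz and set V(ψ)={w : Rxw}. Then □ψ at x, so □□ψ at x, so □ψ at y, so ψ at z, i.e. Rxz.

□ψ → □□ψ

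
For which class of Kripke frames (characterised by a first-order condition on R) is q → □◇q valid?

This is the B axiom.
It corresponds to symmetry: ∀x ∀y (Rxy → Ryx).

symmetry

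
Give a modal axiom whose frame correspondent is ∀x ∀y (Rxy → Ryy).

The condition is shift-reflexivity. The T□ schema □(□r → r) defines it.
Suppose □(□r→r) is valid. Take Rxy and set V(r)={w : Ryw}. Then at y, □r holds; since □(□r→r) at x, □r→r at y, so r at y, i.e. Ryy.

□(□r → r)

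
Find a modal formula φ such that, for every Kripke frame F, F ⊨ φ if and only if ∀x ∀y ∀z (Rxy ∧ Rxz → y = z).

A defining formula is ◇p → □p (the CD axiom).
Suppose ◇p→□p is valid. Take Rxy, Rxz and set V(p)={y}. Then ◇p at x, so □p at x, so p at z, i.e. z=y.

◇p → □p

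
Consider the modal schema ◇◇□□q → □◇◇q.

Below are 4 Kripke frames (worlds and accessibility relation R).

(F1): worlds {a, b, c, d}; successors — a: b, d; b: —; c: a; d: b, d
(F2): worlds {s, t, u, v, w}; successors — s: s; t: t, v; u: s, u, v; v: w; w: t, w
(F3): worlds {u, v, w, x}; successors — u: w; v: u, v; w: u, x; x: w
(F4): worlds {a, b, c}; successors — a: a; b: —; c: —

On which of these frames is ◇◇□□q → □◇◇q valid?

(F4)

Frame correspondent (Sahlqvist): ∀x ∀y ∀z ((xR²y ∧ xRz) → ∃w (yR²w ∧ zR²w)) — i.e. a generalized confluence (Geach) condition.
(F1): fails — aR²b, aRb but no w with bR²w and bR²w.
(F2): fails — uR²s, uRv but no w* with sR²w* and vR²w*.
(F3): fails — uR²u, uRw but no t with uR²t and wR²t.
(F4): ✓.
Valid on: (F4).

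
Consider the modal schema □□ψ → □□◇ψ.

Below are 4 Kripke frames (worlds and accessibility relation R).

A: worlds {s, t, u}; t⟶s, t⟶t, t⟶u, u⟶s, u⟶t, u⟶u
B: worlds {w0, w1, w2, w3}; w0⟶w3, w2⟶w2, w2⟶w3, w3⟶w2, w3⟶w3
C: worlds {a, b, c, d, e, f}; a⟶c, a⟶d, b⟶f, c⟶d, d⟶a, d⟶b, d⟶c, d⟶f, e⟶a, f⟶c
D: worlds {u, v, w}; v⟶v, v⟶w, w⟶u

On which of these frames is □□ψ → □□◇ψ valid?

Frame correspondent (Sahlqvist): ∀x ∀z (xR²z → ∃w (xR²w ∧ zRw)) — i.e. a generalized confluence (Geach) condition.
A: fails — tR²s but no w with tR²w and sRw.
B: ✓.
C: fails — bR²c but no w with bR²w and cRw.
D: fails — vR²u but no t with vR²t and uRt.
Valid on: B.

B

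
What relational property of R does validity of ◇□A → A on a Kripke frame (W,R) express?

This schema is equivalent to the B axiom A → □◇A.
It corresponds to symmetry: ∀x ∀y (Rxy → Ryx).

symmetry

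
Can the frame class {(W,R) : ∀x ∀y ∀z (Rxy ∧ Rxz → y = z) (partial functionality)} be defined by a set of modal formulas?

The condition is partial functionality. A defining modal formula is ◇r → □r.

Yes, by ◇r → □r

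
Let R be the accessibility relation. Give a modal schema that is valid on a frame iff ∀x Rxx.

□r → r

This is reflexivity; the standard corresponding axiom is T: □r → r.
Suppose □r→r is valid. At any x set V(r)={w : Rxw}. Then □r holds at x, so r holds at x, i.e. Rxx.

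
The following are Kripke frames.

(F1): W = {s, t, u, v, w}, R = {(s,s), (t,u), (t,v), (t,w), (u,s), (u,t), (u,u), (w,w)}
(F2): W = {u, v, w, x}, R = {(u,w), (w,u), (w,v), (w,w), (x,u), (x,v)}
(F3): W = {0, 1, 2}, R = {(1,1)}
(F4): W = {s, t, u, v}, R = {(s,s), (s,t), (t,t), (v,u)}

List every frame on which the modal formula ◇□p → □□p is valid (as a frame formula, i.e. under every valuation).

(F3)

This is the axiom for a generalized confluence (Geach) condition; its first-order frame correspondent is ∀x ∀y ∀z ((xRy ∧ xR²z) → ∃w (yRw ∧ z = w)).
(F1): fails — tRu, tR²w but no w* with uRw* and w=w*.
(F2): fails — wRu, wR²u but no t with uRt and u=t.
(F3): condition met.
(F4): fails — sRt, sR²s but no w with tRw and s=w.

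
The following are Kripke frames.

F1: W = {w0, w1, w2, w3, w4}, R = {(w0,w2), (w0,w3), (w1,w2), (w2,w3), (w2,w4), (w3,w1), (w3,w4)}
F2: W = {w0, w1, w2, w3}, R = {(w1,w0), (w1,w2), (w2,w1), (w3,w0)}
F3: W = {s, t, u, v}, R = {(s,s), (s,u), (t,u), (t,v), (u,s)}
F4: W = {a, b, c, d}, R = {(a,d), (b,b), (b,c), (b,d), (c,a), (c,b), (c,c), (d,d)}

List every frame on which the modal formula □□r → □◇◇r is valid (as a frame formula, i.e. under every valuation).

F4

Frame correspondent (Sahlqvist): ∀x ∀z (xRz → ∃w (xR²w ∧ zR²w)) — i.e. a generalized confluence (Geach) condition.
F1: fails — w0Rw3 but no w with w0R²w and w3R²w.
F2: fails — w1Rw0 but no w with w1R²w and w0R²w.
F3: fails — tRv but no w with tR²w and vR²w.
F4: ✓.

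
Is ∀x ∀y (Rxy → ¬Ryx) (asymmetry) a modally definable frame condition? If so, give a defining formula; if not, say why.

Not modally definable

If a class were modally definable it would be closed under surjective bounded morphisms (Goldblatt–Thomason).
The 4-cycle (worlds 0,1,2,3 with 0→1→2→3→0) is asymmetric. Mapping every world to a single reflexive point • is a surjective bounded morphism, and the reflexive point is not asymmetric (R•• but asymmetry requires ¬R••).
So no modal formula (or set of formulas) defines exactly the asymmetric frames.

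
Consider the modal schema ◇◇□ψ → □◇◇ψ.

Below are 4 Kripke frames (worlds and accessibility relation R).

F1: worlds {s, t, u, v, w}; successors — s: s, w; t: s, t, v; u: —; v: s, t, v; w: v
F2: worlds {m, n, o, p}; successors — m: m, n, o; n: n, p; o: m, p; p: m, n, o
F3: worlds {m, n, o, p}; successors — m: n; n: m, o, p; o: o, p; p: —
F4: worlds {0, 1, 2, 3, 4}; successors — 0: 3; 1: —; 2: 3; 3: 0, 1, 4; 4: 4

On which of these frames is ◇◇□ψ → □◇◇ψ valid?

The schema corresponds to a generalized confluence (Geach) condition: ∀x ∀y ∀z ((xR²y ∧ xRz) → ∃w (yRw ∧ zR²w)).
F1: condition met.
F2: condition met.
F3: fails — mR²p, mRn but no w with pRw and nR²w.
F4: fails — 0R²1, 0R3 but no w with 1Rw and 3R²w.
Valid on: F1, F2.

F1, F2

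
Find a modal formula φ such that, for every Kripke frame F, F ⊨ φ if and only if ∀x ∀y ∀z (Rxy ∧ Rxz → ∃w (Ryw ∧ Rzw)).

◇□s → □◇s

A defining formula is ◇□s → □◇s (the .2 axiom).
Suppose ◇□s→□◇s is valid. Take Rxy, Rxz and set V(s)={w : Ryw}. Then □s at y so ◇□s at x, so □◇s at x, so ◇s at z, giving w with Rzw and Ryw.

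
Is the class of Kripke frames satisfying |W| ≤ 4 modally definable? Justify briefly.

Not modally definable

If a class were modally definable it would be closed under disjoint unions (Goldblatt–Thomason).
Any modal formula valid on each of 5 disjoint one-world frames is valid on their disjoint union (validity is preserved under disjoint unions). Each one-world frame has |W|=1≤4, but the union has |W|=5.
So no modal formula (or set of formulas) defines exactly the |W|≤4 frames.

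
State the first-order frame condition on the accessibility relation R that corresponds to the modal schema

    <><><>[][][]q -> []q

This is a Sahlqvist (Geach-type) schema ◇^3□^3q → □^1◇^0q.
Minimal-valuation argument: fix x; take any y with xR^3y and any z with xR^1z. Set V(q) to the set of worlds R-reachable from y in exactly 3 steps. Then □^3q holds at y, so the antecedent holds at x; validity forces ◇^0q at z, giving a w with zR^0w and yR^3w.
First-order correspondent: forall x forall y forall z ((x R^3 y & xRz) -> exists w (y R^3 w & z = w)).

forall x forall y forall z ((x R^3 y & xRz) -> exists w (y R^3 w & z = w))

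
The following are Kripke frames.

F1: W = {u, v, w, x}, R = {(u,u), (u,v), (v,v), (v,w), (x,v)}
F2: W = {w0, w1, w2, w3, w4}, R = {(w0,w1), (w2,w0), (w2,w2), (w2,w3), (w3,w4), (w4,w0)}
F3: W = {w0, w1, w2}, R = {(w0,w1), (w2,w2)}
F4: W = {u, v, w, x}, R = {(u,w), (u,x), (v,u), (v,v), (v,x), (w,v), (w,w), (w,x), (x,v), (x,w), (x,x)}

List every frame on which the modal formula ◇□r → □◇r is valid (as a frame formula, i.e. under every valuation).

This is the axiom for convergence; its first-order frame correspondent is ∀x ∀y ∀z (Rxy ∧ Rxz → ∃w (Ryw ∧ Rzw)).
F1: fails — Rvv and Rvw but v and w have no common successor.
F2: fails — Rw0w1 and Rw0w1 but w1 and w1 have no common successor.
F3: fails — Rw0w1 and Rw0w1 but w1 and w1 have no common successor.
F4: holds.
Valid on: F4.

F4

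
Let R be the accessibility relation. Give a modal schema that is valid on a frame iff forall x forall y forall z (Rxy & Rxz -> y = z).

◇q → □q

This is partial functionality; the standard corresponding axiom is CD: ◇q → □q.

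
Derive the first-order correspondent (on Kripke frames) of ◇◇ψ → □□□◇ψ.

∀x ∀y ∀z ((xR²y ∧ xR³z) → ∃w (y = w ∧ zRw))

This is a Sahlqvist (Geach-type) schema ◇^2□^0ψ → □^3◇^1ψ.
Minimal-valuation argument: fix x; take any y with xR^2y and any z with xR^3z. Set V(ψ) to the set of worlds R-reachable from y in exactly 0 steps. Then □^0ψ holds at y, so the antecedent holds at x; validity forces ◇^1ψ at z, giving a w with zR^1w and yR^0w.
First-order correspondent: ∀x ∀y ∀z ((xR²y ∧ xR³z) → ∃w (y = w ∧ zRw)).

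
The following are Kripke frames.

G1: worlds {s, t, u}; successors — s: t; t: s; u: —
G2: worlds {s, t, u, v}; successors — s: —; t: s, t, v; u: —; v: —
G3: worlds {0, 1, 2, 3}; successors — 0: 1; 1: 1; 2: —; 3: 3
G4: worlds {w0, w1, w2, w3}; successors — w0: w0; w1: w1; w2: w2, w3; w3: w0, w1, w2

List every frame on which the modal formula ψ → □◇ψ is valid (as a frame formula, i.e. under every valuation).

G1

This is the axiom for symmetry; its first-order frame correspondent is ∀x ∀y (Rxy → Ryx).
G1: satisfies the condition.
G2: fails — Rts but not Rst.
G3: fails — R01 but not R10.
G4: fails — Rw3w1 but not Rw1w3.
Valid on: G1.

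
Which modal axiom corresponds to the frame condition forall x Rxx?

□r → r

A defining formula is □r → r (the T axiom).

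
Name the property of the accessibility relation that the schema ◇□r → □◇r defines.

Suppose ◇□r→□◇r is valid. Take Rxy, Rxz and set V(r)={w : Ryw}. Then □r at y so ◇□r at x, so □◇r at x, so ◇r at z, giving w with Rzw and Ryw.
The converse is a direct semantic check.
Frame condition: ∀x ∀y ∀z (Rxy ∧ Rxz → ∃w (Ryw ∧ Rzw)).

convergence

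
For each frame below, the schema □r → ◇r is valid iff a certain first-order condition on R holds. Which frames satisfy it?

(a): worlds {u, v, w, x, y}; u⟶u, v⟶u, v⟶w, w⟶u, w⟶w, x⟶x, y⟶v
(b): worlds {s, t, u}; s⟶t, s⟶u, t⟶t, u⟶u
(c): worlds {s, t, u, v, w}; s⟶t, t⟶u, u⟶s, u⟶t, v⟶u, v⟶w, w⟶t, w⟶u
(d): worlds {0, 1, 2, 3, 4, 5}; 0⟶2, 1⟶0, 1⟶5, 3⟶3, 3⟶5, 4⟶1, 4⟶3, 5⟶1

Frame correspondent (Sahlqvist): ∀x ∃y Rxy — i.e. seriality.
(a): ✓.
(b): ✓.
(c): ✓.
(d): fails — world 2 has no successor.
Valid on: (a), (b), (c).

(a), (b), (c)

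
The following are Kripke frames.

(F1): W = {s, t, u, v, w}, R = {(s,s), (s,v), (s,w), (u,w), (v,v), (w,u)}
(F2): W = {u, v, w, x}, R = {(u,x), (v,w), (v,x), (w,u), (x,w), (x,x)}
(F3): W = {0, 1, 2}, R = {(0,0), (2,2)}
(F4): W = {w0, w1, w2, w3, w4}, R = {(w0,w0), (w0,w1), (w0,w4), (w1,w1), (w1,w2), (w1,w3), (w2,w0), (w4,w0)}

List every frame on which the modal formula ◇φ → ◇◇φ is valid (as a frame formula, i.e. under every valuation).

(F3), (F4)

This is the axiom for a generalized confluence (Geach) condition; its first-order frame correspondent is ∀x ∀y (xRy → ∃w (y = w ∧ xR²w)).
(F1): fails — uRw but no w* with w=w* and uR²w*.
(F2): fails — wRu but no t with u=t and wR²t.
(F3): ✓.
(F4): ✓.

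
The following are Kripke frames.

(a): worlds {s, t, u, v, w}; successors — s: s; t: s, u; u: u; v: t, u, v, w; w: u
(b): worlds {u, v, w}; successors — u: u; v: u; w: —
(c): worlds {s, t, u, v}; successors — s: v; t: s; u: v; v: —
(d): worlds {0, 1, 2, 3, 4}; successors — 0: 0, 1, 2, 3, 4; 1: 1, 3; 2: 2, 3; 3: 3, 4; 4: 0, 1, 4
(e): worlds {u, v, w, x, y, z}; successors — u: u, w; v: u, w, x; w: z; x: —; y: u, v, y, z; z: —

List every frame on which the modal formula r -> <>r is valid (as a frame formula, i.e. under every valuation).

The schema corresponds to reflexivity: forall x Rxx.
(a): fails — world t does not see itself.
(b): fails — world v does not see itself.
(c): fails — world s does not see itself.
(d): condition met.
(e): fails — world v does not see itself.
Valid on: (d).

(d)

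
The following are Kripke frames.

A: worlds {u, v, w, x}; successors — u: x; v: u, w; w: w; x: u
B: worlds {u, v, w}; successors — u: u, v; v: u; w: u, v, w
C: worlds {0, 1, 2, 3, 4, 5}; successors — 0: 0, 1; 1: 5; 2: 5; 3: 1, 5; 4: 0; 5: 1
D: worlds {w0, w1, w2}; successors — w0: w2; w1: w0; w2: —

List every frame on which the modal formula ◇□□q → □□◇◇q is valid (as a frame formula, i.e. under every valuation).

Frame correspondent (Sahlqvist): ∀x ∀y ∀z ((xRy ∧ xR²z) → ∃w (yR²w ∧ zR²w)) — i.e. a generalized confluence (Geach) condition.
A: fails — uRx, uR²u but no t with xR²t and uR²t.
B: condition met.
C: fails — 0R1, 0R²5 but no w with 1R²w and 5R²w.
D: fails — w1Rw0, w1R²w2 but no w with w0R²w and w2R²w.

B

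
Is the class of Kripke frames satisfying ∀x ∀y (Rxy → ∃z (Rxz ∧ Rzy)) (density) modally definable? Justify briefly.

This is a Sahlqvist condition; the C4 axiom □□p → □p defines it.
Suppose □□p→□p is valid. Take Rxy and set V(p)={w : xR²w}. Then □□p at x, so □p at x, so p at y, i.e. ∃z(Rxz∧Rzy).

Yes — defined by □□p → □p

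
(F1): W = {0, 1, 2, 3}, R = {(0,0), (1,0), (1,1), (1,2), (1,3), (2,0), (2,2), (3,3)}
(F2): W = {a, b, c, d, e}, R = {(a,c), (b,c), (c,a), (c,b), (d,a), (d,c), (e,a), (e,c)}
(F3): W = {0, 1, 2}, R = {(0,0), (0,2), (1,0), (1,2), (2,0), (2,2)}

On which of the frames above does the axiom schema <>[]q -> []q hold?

The schema corresponds to the Euclidean property: forall x forall y forall z (Rxy & Rxz -> Ryz).
(F1): fails — R10 and R12 but not R02.
(F2): fails — Rac and Rac but not Rcc.
(F3): ✓.
Valid on: (F3).

(F3)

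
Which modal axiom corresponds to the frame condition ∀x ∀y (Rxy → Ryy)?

□(□r → r)

The condition is shift-reflexivity. The T□ schema □(□r → r) defines it.
Suppose □(□r→r) is valid. Take Rxy and set V(r)={w : Ryw}. Then at y, □r holds; since □(□r→r) at x, □r→r at y, so r at y, i.e. Ryy.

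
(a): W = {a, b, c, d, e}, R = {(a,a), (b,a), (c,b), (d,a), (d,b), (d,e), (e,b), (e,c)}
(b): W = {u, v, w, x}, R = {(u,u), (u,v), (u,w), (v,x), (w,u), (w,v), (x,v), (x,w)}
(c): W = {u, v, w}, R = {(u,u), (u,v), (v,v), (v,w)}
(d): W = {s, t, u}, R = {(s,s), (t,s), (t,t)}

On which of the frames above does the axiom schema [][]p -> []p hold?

(c), (d)

This is the axiom for density; its first-order frame correspondent is forall x forall y (Rxy -> exists z (Rxz & Rzy)).
(a): fails — Rec but no z with Rez and Rzc.
(b): fails — Rxw but no z with Rxz and Rzw.
(c): condition met.
(d): condition met.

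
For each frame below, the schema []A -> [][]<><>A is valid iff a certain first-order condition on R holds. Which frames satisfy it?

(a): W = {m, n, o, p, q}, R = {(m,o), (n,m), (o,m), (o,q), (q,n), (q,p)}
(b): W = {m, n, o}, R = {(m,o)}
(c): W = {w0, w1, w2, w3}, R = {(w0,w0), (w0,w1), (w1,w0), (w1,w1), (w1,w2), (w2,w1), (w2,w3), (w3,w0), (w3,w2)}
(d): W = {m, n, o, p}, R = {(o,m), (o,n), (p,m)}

Frame correspondent (Sahlqvist): forall x forall z (x R^2 z -> exists w (xRw & z R^2 w)) — i.e. a generalized confluence (Geach) condition.
(a): fails — mR²m but no w with mRw and mR²w.
(b): ✓.
(c): ✓.
(d): ✓.

(b), (c), (d)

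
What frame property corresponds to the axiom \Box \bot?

This schema is the Ver axiom.
It corresponds to emptiness of R: \forall x \forall y \neg Rxy.

emptiness of R: \forall x \forall y \neg Rxy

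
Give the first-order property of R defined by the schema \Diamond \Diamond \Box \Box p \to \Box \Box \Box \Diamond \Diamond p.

This is a Sahlqvist (Geach-type) schema ◇^2□^2p → □^3◇^2p.
First-order correspondent: \forall x \forall y \forall z ((x R^2 y \wedge x R^3 z) \to \exists w (y R^2 w \wedge z R^2 w)).

\forall x \forall y \forall z ((x R^2 y \wedge x R^3 z) \to \exists w (y R^2 w \wedge z R^2 w))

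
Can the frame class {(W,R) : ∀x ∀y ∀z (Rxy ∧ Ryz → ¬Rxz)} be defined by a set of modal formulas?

Not definable by any modal formula

Modal frame validity is preserved under surjective bounded morphisms.
The 7-cycle (worlds a,b,c,d,e,f,g with a→b→c→d→e→f→g→a) is intransitive. Mapping every world to a single reflexive point • is a surjective bounded morphism; the reflexive point is not intransitive (R••∧R•• but R••).
Hence intransitivity is not modally definable.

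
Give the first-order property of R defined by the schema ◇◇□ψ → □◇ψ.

This is a Sahlqvist (Geach-type) schema ◇^2□^1ψ → □^1◇^1ψ.
Minimal-valuation argument: fix x; take any y with xR^2y and any z with xR^1z. Set V(ψ) to the set of worlds R-reachable from y in exactly 1 step. Then □^1ψ holds at y, so the antecedent holds at x; validity forces ◇^1ψ at z, giving a w with zR^1w and yR^1w.
First-order correspondent: ∀x ∀y ∀z ((xR²y ∧ xRz) → ∃w (yRw ∧ zRw)).

∀x ∀y ∀z ((xR²y ∧ xRz) → ∃w (yRw ∧ zRw))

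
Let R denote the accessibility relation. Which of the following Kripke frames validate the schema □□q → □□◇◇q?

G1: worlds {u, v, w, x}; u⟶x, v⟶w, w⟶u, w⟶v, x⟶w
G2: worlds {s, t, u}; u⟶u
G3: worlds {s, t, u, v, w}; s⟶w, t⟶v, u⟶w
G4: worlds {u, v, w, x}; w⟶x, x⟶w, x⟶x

Frame correspondent (Sahlqvist): ∀x ∀z (xR²z → ∃w (xR²w ∧ zR²w)) — i.e. a generalized confluence (Geach) condition.
G1: fails — vR²u but no t with vR²t and uR²t.
G2: condition met.
G3: condition met.
G4: condition met.
Valid on: G2, G3, G4.

G2, G3, G4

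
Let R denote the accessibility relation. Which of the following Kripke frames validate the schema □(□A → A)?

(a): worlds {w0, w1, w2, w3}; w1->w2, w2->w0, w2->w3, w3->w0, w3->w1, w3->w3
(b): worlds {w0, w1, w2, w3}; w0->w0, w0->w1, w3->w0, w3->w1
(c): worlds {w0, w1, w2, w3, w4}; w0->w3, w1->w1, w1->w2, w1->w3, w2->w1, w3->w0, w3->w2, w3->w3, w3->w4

This is the axiom for shift-reflexivity; its first-order frame correspondent is ∀x ∀y (Rxy → Ryy).
(a): fails — Rw1w2 but not Rw2w2.
(b): fails — Rw0w1 but not Rw1w1.
(c): fails — Rw1w2 but not Rw2w2.
Valid on no frame.

none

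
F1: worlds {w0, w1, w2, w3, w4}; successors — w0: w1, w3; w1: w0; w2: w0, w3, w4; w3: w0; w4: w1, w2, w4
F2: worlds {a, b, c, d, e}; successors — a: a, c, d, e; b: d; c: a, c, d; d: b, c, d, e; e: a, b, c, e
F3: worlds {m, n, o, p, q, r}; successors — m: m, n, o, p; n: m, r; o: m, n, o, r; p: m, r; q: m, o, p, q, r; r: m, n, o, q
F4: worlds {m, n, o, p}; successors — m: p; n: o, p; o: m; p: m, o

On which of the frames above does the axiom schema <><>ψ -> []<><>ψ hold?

none

Frame correspondent (Sahlqvist): forall x forall y forall z ((x R^2 y & xRz) -> exists w (y = w & z R^2 w)) — i.e. a generalized confluence (Geach) condition.
F1: fails — w0R²w0, w0Rw1 but no w with w0=w and w1R²w.
F2: fails — dR²a, dRb but no w with a=w and bR²w.
F3: fails — mR²r, mRn but no w with r=w and nR²w.
F4: fails — mR²o, mRp but no w with o=w and pR²w.
Valid on no frame.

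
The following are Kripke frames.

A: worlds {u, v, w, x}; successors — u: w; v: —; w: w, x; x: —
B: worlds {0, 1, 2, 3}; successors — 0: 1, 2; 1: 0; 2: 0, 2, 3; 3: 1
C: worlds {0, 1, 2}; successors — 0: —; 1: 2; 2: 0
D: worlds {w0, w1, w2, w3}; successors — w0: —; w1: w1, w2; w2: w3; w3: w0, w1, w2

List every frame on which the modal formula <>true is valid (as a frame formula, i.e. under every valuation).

This is the axiom for seriality; its first-order frame correspondent is forall x exists y Rxy.
A: fails — world v has no successor.
B: satisfies the condition.
C: fails — world 0 has no successor.
D: fails — world w0 has no successor.

B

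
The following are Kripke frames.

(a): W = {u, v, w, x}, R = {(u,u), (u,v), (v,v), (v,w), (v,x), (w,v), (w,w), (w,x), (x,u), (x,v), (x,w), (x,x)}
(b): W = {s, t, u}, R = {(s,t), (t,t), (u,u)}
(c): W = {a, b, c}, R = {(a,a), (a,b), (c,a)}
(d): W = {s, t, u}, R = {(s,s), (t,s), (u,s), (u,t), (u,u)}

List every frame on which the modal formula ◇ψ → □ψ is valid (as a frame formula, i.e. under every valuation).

(b)

Frame correspondent (Sahlqvist): ∀x ∀y ∀z (Rxy ∧ Rxz → y = z) — i.e. partial functionality.
(a): fails — u sees both u and v.
(b): ✓.
(c): fails — a sees both a and b.
(d): fails — u sees both s and t.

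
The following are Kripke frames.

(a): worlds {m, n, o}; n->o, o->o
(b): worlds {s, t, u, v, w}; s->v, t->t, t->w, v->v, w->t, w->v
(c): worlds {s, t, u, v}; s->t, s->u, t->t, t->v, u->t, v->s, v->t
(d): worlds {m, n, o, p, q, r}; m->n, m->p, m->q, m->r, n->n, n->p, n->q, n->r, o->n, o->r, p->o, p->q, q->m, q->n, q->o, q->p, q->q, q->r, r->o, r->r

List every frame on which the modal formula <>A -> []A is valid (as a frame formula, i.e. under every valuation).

(a)

This is the axiom for partial functionality; its first-order frame correspondent is forall x forall y forall z (Rxy & Rxz -> y = z).
(a): holds.
(b): fails — t sees both t and w.
(c): fails — s sees both t and u.
(d): fails — m sees both n and p.
Valid on: (a).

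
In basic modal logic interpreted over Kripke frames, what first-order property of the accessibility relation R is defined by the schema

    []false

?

emptiness of R: forall x forall y ~Rxy

□⊥ is valid iff no world has any successor (otherwise □⊥ fails at any world with one).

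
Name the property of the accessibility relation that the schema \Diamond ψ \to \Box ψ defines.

Partial functionality

Suppose ◇ψ→□ψ is valid. Take Rxy, Rxz and set V(ψ)={y}. Then ◇ψ at x, so □ψ at x, so ψ at z, i.e. z=y.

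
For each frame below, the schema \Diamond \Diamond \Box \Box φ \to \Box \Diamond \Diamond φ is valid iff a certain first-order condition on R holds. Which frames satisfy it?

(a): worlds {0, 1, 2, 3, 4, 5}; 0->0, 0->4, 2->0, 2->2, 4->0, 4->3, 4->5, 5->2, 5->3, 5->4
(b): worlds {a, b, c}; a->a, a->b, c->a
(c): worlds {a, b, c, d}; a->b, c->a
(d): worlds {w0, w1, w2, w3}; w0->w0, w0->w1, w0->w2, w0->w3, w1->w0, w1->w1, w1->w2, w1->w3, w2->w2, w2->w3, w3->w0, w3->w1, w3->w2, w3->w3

(d)

Frame correspondent (Sahlqvist): \forall x \forall y \forall z ((x R^2 y \wedge xRz) \to \exists w (y R^2 w \wedge z R^2 w)) — i.e. a generalized confluence (Geach) condition.
(a): fails — 0R²3, 0R0 but no w with 3R²w and 0R²w.
(b): fails — aR²a, aRb but no w with aR²w and bR²w.
(c): fails — cR²b, cRa but no w with bR²w and aR²w.
(d): holds.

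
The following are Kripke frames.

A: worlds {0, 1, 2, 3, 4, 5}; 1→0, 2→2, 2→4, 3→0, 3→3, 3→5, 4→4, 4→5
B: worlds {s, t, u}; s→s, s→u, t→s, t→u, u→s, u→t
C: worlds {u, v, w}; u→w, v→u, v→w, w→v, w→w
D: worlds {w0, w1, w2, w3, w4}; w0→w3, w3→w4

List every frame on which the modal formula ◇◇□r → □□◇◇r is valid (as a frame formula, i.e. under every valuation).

Frame correspondent (Sahlqvist): ∀x ∀y ∀z ((xR²y ∧ xR²z) → ∃w (yRw ∧ zR²w)) — i.e. a generalized confluence (Geach) condition.
A: fails — 2R²2, 2R²5 but no w with 2Rw and 5R²w.
B: condition met.
C: condition met.
D: fails — w0R²w4, w0R²w4 but no w with w4Rw and w4R²w.
Valid on: B, C.

B, C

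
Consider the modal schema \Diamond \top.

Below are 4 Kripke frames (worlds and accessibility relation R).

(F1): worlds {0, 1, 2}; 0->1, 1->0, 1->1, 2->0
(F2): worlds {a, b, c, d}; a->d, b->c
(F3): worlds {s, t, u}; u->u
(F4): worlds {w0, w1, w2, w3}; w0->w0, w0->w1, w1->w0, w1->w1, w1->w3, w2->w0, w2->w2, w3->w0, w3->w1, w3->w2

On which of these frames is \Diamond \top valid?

The schema corresponds to seriality: \forall x \exists y Rxy.
(F1): satisfies the condition.
(F2): fails — world c has no successor.
(F3): fails — world s has no successor.
(F4): satisfies the condition.
Valid on: (F1), (F4).

(F1), (F4)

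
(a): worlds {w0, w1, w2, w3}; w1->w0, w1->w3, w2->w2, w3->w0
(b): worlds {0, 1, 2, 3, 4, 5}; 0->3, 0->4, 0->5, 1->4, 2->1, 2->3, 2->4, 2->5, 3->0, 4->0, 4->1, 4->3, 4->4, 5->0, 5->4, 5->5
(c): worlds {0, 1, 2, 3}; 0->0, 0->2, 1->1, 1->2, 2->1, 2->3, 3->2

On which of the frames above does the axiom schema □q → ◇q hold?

(b), (c)

Frame correspondent (Sahlqvist): ∀x ∃y Rxy — i.e. seriality.
(a): fails — world w0 has no successor.
(b): holds.
(c): holds.
Valid on: (b), (c).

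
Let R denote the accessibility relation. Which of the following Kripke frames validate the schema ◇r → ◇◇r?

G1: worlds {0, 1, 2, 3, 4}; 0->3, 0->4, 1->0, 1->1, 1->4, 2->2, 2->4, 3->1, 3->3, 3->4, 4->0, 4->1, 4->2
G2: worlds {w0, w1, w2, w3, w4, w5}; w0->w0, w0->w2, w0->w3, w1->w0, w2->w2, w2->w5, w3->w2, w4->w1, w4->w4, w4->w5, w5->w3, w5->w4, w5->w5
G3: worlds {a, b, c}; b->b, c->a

G1, G2

This is the axiom for a generalized confluence (Geach) condition; its first-order frame correspondent is ∀x ∀y (xRy → ∃w (y = w ∧ xR²w)).
G1: satisfies the condition.
G2: satisfies the condition.
G3: fails — cRa but no w with a=w and cR²w.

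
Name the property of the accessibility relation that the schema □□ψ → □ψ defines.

Density

Suppose □□ψ→□ψ is valid. Take Rxy and set V(ψ)={w : xR²w}. Then □□ψ at x, so □ψ at x, so ψ at y, i.e. ∃z(Rxz∧Rzy).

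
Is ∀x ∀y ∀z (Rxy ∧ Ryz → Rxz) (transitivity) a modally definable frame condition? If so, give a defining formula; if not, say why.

The condition is transitivity. A defining modal formula is □p → □□p.
Suppose □p→□□p is valid. Take Rxy, Ryz and set V(p)={w : Rxw}. Then □p at x, so □□p at x, so □p at y, so p at z, i.e. Rxz.

Yes, by □p → □□p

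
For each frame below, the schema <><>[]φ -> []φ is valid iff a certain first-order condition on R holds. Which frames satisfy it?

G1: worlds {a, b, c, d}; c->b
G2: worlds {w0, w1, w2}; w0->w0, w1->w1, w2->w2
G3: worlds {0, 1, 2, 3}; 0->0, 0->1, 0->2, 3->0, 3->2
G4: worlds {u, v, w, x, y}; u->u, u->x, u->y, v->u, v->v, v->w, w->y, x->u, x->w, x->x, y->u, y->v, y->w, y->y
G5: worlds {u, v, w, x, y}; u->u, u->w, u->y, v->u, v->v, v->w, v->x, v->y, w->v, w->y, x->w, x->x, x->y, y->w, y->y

G1, G2

This is the axiom for a generalized confluence (Geach) condition; its first-order frame correspondent is forall x forall y forall z ((x R^2 y & xRz) -> exists w (yRw & z = w)).
G1: satisfies the condition.
G2: satisfies the condition.
G3: fails — 0R²1, 0R0 but no w with 1Rw and 0=w.
G4: fails — uR²v, uRx but no t with vRt and x=t.
G5: fails — uR²w, uRu but no t with wRt and u=t.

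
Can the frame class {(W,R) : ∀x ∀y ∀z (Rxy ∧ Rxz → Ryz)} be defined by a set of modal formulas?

Yes — defined by ◇q → □◇q

This is a Sahlqvist condition; the 5 axiom ◇q → □◇q defines it.
Suppose ◇q→□◇q is valid. Take Rxy, Rxz and set V(q)={y}. Then ◇q at x, so □◇q at x, so ◇q at z, so some w with Rzw has q; w=y, i.e. Rzy. By symmetry of the argument, Ryz.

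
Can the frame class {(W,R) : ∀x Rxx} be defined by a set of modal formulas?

Yes, by □p → p

This is a Sahlqvist condition; the T axiom □p → p defines it.
Suppose □p→p is valid. At any x set V(p)={w : Rxw}. Then □p holds at x, so p holds at x, i.e. Rxx.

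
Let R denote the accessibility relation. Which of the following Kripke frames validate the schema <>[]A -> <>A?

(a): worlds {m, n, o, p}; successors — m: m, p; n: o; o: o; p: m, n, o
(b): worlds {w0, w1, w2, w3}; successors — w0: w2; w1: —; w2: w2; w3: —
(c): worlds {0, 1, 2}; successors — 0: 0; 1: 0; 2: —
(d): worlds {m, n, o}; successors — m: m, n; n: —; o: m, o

(a), (b), (c)

This is the axiom for a generalized confluence (Geach) condition; its first-order frame correspondent is forall x forall y (xRy -> exists w (yRw & xRw)).
(a): condition met.
(b): condition met.
(c): condition met.
(d): fails — mRn but no w with nRw and mRw.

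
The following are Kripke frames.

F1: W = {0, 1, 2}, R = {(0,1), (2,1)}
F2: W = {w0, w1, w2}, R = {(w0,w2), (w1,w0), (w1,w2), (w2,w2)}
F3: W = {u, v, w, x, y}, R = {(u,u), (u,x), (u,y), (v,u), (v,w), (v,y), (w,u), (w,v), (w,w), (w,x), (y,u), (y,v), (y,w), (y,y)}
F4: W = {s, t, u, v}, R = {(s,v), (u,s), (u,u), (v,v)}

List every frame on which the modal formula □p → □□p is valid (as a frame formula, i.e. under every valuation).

F1, F2

This is the axiom for transitivity; its first-order frame correspondent is ∀x ∀y ∀z (Rxy ∧ Ryz → Rxz).
F1: holds.
F2: holds.
F3: fails — Rwu and Ruy but not Rwy.
F4: fails — Rus and Rsv but not Ruv.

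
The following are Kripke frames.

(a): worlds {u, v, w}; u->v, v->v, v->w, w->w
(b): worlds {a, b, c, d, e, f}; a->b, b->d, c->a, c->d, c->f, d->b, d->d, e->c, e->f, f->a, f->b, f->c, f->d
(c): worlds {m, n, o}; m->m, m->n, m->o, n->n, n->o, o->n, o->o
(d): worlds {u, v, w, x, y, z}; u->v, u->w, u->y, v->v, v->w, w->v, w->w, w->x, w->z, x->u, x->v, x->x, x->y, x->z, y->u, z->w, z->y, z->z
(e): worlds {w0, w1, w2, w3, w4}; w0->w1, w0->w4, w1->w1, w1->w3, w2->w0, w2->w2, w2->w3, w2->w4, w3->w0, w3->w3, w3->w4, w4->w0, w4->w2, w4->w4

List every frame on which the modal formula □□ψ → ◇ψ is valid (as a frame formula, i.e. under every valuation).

Frame correspondent (Sahlqvist): ∀x ∃w (xR²w ∧ xRw) — i.e. a generalized confluence (Geach) condition.
(a): ✓.
(b): fails — at a but no w with aR²w and aRw.
(c): ✓.
(d): fails — at y but no t with yR²t and yRt.
(e): ✓.

(a), (c), (e)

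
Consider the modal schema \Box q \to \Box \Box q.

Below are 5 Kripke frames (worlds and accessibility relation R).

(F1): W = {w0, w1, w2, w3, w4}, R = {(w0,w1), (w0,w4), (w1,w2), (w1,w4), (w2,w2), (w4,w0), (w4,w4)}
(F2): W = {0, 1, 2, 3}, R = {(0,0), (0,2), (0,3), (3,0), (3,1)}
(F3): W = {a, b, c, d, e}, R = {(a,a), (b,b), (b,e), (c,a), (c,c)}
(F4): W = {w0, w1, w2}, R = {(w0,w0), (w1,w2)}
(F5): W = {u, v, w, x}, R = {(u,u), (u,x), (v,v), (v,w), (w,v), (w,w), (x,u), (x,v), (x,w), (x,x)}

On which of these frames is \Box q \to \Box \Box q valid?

This is the axiom for transitivity; its first-order frame correspondent is \forall x \forall y \forall z (Rxy \wedge Ryz \to Rxz).
(F1): fails — Rw0w4 and Rw4w0 but not Rw0w0.
(F2): fails — R03 and R31 but not R01.
(F3): satisfies the condition.
(F4): satisfies the condition.
(F5): fails — Rux and Rxw but not Ruw.

(F3), (F4)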